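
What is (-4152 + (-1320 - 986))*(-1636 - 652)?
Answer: 14775904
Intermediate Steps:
(-4152 + (-1320 - 986))*(-1636 - 652) = (-4152 - 2306)*(-2288) = -6458*(-2288) = 14775904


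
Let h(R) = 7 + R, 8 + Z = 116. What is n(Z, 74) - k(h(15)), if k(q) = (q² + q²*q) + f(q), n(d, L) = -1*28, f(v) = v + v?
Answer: -11204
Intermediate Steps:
Z = 108 (Z = -8 + 116 = 108)
f(v) = 2*v
n(d, L) = -28
k(q) = q² + q³ + 2*q (k(q) = (q² + q²*q) + 2*q = (q² + q³) + 2*q = q² + q³ + 2*q)
n(Z, 74) - k(h(15)) = -28 - (7 + 15)*(2 + (7 + 15) + (7 + 15)²) = -28 - 22*(2 + 22 + 22²) = -28 - 22*(2 + 22 + 484) = -28 - 22*508 = -28 - 1*11176 = -28 - 11176 = -11204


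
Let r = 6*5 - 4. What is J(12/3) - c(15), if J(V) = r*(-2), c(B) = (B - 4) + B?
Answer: -78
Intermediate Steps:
c(B) = -4 + 2*B (c(B) = (-4 + B) + B = -4 + 2*B)
r = 26 (r = 30 - 4 = 26)
J(V) = -52 (J(V) = 26*(-2) = -52)
J(12/3) - c(15) = -52 - (-4 + 2*15) = -52 - (-4 + 30) = -52 - 1*26 = -52 - 26 = -78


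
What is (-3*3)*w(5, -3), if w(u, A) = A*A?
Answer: -81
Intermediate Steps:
w(u, A) = A**2
(-3*3)*w(5, -3) = -3*3*(-3)**2 = -9*9 = -81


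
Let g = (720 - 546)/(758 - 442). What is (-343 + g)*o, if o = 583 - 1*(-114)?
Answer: -37712579/158 ≈ -2.3869e+5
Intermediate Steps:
o = 697 (o = 583 + 114 = 697)
g = 87/158 (g = 174/316 = 174*(1/316) = 87/158 ≈ 0.55063)
(-343 + g)*o = (-343 + 87/158)*697 = -54107/158*697 = -37712579/158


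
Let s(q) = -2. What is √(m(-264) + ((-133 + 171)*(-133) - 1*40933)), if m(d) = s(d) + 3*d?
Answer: I*√46781 ≈ 216.29*I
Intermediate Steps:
m(d) = -2 + 3*d
√(m(-264) + ((-133 + 171)*(-133) - 1*40933)) = √((-2 + 3*(-264)) + ((-133 + 171)*(-133) - 1*40933)) = √((-2 - 792) + (38*(-133) - 40933)) = √(-794 + (-5054 - 40933)) = √(-794 - 45987) = √(-46781) = I*√46781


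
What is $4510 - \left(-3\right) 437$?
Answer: $5821$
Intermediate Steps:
$4510 - \left(-3\right) 437 = 4510 - -1311 = 4510 + 1311 = 5821$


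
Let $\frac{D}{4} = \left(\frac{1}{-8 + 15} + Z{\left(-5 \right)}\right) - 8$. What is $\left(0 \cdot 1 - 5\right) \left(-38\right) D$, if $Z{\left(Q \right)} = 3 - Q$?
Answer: $\frac{760}{7} \approx 108.57$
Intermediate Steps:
$D = \frac{4}{7}$ ($D = 4 \left(\left(\frac{1}{-8 + 15} + \left(3 - -5\right)\right) - 8\right) = 4 \left(\left(\frac{1}{7} + \left(3 + 5\right)\right) - 8\right) = 4 \left(\left(\frac{1}{7} + 8\right) - 8\right) = 4 \left(\frac{57}{7} - 8\right) = 4 \cdot \frac{1}{7} = \frac{4}{7} \approx 0.57143$)
$\left(0 \cdot 1 - 5\right) \left(-38\right) D = \left(0 \cdot 1 - 5\right) \left(-38\right) \frac{4}{7} = \left(0 - 5\right) \left(-38\right) \frac{4}{7} = \left(-5\right) \left(-38\right) \frac{4}{7} = 190 \cdot \frac{4}{7} = \frac{760}{7}$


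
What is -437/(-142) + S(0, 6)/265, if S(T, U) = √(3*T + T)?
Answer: 437/142 ≈ 3.0775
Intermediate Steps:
S(T, U) = 2*√T (S(T, U) = √(4*T) = 2*√T)
-437/(-142) + S(0, 6)/265 = -437/(-142) + (2*√0)/265 = -437*(-1/142) + (2*0)*(1/265) = 437/142 + 0*(1/265) = 437/142 + 0 = 437/142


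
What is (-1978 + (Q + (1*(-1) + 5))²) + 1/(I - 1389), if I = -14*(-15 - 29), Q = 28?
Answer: -737443/773 ≈ -954.00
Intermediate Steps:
I = 616 (I = -14*(-44) = 616)
(-1978 + (Q + (1*(-1) + 5))²) + 1/(I - 1389) = (-1978 + (28 + (1*(-1) + 5))²) + 1/(616 - 1389) = (-1978 + (28 + (-1 + 5))²) + 1/(-773) = (-1978 + (28 + 4)²) - 1/773 = (-1978 + 32²) - 1/773 = (-1978 + 1024) - 1/773 = -954 - 1/773 = -737443/773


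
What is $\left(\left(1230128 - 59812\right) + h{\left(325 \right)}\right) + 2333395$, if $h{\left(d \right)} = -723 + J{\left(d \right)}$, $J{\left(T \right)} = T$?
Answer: $3503313$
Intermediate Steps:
$h{\left(d \right)} = -723 + d$
$\left(\left(1230128 - 59812\right) + h{\left(325 \right)}\right) + 2333395 = \left(\left(1230128 - 59812\right) + \left(-723 + 325\right)\right) + 2333395 = \left(1170316 - 398\right) + 2333395 = 1169918 + 2333395 = 3503313$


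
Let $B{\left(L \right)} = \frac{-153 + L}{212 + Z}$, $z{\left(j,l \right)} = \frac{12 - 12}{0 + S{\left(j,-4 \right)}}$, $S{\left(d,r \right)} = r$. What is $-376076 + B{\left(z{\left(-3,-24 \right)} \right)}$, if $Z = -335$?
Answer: $- \frac{15419065}{41} \approx -3.7608 \cdot 10^{5}$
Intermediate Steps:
$z{\left(j,l \right)} = 0$ ($z{\left(j,l \right)} = \frac{12 - 12}{0 - 4} = \frac{0}{-4} = 0 \left(- \frac{1}{4}\right) = 0$)
$B{\left(L \right)} = \frac{51}{41} - \frac{L}{123}$ ($B{\left(L \right)} = \frac{-153 + L}{212 - 335} = \frac{-153 + L}{-123} = \left(-153 + L\right) \left(- \frac{1}{123}\right) = \frac{51}{41} - \frac{L}{123}$)
$-376076 + B{\left(z{\left(-3,-24 \right)} \right)} = -376076 + \left(\frac{51}{41} - 0\right) = -376076 + \left(\frac{51}{41} + 0\right) = -376076 + \frac{51}{41} = - \frac{15419065}{41}$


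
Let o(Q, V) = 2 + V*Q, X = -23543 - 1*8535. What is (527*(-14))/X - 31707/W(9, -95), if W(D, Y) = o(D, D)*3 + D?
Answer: -3934859/32078 ≈ -122.67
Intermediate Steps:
X = -32078 (X = -23543 - 8535 = -32078)
o(Q, V) = 2 + Q*V
W(D, Y) = 6 + D + 3*D² (W(D, Y) = (2 + D*D)*3 + D = (2 + D²)*3 + D = (6 + 3*D²) + D = 6 + D + 3*D²)
(527*(-14))/X - 31707/W(9, -95) = (527*(-14))/(-32078) - 31707/(6 + 9 + 3*9²) = -7378*(-1/32078) - 31707/(6 + 9 + 3*81) = 3689/16039 - 31707/(6 + 9 + 243) = 3689/16039 - 31707/258 = 3689/16039 - 31707*1/258 = 3689/16039 - 10569/86 = -3934859/32078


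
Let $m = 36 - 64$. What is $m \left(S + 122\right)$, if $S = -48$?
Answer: $-2072$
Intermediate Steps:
$m = -28$
$m \left(S + 122\right) = - 28 \left(-48 + 122\right) = \left(-28\right) 74 = -2072$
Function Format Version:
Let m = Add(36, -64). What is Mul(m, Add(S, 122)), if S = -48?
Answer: -2072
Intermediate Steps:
m = -28
Mul(m, Add(S, 122)) = Mul(-28, Add(-48, 122)) = Mul(-28, 74) = -2072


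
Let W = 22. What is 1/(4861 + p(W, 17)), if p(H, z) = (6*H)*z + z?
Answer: 1/7122 ≈ 0.00014041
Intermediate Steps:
p(H, z) = z + 6*H*z (p(H, z) = 6*H*z + z = z + 6*H*z)
1/(4861 + p(W, 17)) = 1/(4861 + 17*(1 + 6*22)) = 1/(4861 + 17*(1 + 132)) = 1/(4861 + 17*133) = 1/(4861 + 2261) = 1/7122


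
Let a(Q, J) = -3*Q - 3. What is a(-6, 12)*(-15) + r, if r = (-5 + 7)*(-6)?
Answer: -237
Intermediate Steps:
a(Q, J) = -3 - 3*Q
r = -12 (r = 2*(-6) = -12)
a(-6, 12)*(-15) + r = (-3 - 3*(-6))*(-15) - 12 = (-3 + 18)*(-15) - 12 = 15*(-15) - 12 = -225 - 12 = -237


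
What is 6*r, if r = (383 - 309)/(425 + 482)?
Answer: 444/907 ≈ 0.48953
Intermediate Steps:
r = 74/907 ≈ 0.081588
6*r = 6*(74/907) = 444/907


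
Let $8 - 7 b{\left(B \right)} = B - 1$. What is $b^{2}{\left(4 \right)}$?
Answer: $\frac{25}{49} \approx 0.5102$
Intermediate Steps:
$b{\left(B \right)} = \frac{9}{7} - \frac{B}{7}$ ($b{\left(B \right)} = \frac{8}{7} - \frac{B - 1}{7} = \frac{8}{7} - \frac{-1 + B}{7} = \frac{8}{7} - \left(- \frac{1}{7} + \frac{B}{7}\right) = \frac{9}{7} - \frac{B}{7}$)
$b^{2}{\left(4 \right)} = \left(\frac{9}{7} - \frac{4}{7}\right)^{2} = \left(\frac{5}{7}\right)^{2} = \frac{25}{49}$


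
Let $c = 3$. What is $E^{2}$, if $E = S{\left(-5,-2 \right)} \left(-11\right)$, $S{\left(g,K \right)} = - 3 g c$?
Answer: $245025$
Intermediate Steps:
$S{\left(g,K \right)} = - 9 g$ ($S{\left(g,K \right)} = - 3 g 3 = - 9 g$)
$E = -495$ ($E = \left(-9\right) \left(-5\right) \left(-11\right) = 45 \left(-11\right) = -495$)
$E^{2} = \left(-495\right)^{2} = 245025$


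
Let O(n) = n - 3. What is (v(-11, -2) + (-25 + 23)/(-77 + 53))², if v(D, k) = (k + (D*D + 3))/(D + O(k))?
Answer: 32761/576 ≈ 56.877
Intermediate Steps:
O(n) = -3 + n
v(D, k) = (3 + k + D²)/(-3 + D + k) (v(D, k) = (k + (D*D + 3))/(D + (-3 + k)) = (k + (D² + 3))/(-3 + D + k) = (k + (3 + D²))/(-3 + D + k) = (3 + k + D²)/(-3 + D + k))
(v(-11, -2) + (-25 + 23)/(-77 + 53))² = ((3 - 2 + (-11)²)/(-3 - 11 - 2) + (-25 + 23)/(-77 + 53))² = ((3 - 2 + 121)/(-16) - 2/(-24))² = (-1/16*122 - 2*(-1/24))² = (-61/8 + 1/12)² = (-181/24)² = 32761/576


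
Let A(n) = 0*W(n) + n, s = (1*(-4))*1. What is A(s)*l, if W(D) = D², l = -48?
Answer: 192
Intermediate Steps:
s = -4 (s = -4*1 = -4)
A(n) = n (A(n) = 0*n² + n = 0 + n = n)
A(s)*l = -4*(-48) = 192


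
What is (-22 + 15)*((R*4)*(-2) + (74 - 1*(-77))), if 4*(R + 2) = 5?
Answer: -1099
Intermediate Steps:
R = -3/4 (R = -2 + (1/4)*5 = -2 + 5/4 = -3/4 ≈ -0.75000)
(-22 + 15)*((R*4)*(-2) + (74 - 1*(-77))) = (-22 + 15)*(-3/4*4*(-2) + (74 - 1*(-77))) = -7*(-3*(-2) + (74 + 77)) = -7*(6 + 151) = -7*157 = -1099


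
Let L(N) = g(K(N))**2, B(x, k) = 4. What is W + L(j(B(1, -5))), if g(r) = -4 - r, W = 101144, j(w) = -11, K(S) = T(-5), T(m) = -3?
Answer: 101145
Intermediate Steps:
K(S) = -3
L(N) = 1 (L(N) = (-4 - 1*(-3))**2 = (-4 + 3)**2 = (-1)**2 = 1)
W + L(j(B(1, -5))) = 101144 + 1 = 101145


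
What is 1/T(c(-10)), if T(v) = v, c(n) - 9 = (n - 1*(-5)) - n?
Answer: 1/14 ≈ 0.071429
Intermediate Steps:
c(n) = 14 (c(n) = 9 + ((n - 1*(-5)) - n) = 9 + ((n + 5) - n) = 9 + ((5 + n) - n) = 9 + 5 = 14)
1/T(c(-10)) = 1/14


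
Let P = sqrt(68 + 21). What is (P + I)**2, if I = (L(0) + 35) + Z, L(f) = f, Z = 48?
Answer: (83 + sqrt(89))**2 ≈ 8544.0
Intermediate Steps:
P = sqrt(89) ≈ 9.4340
I = 83 (I = (0 + 35) + 48 = 35 + 48 = 83)
(P + I)**2 = (sqrt(89) + 83)**2 = (83 + sqrt(89))**2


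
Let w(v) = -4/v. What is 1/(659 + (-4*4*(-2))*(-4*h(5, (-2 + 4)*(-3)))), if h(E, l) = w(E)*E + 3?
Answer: 1/787 ≈ 0.0012706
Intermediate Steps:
h(E, l) = -1 (h(E, l) = (-4/E)*E + 3 = -4 + 3 = -1)
1/(659 + (-4*4*(-2))*(-4*h(5, (-2 + 4)*(-3)))) = 1/(659 + (-4*4*(-2))*(-4*(-1))) = 1/(659 - 16*(-2)*4) = 1/(659 + 32*4) = 1/(659 + 128) = 1/787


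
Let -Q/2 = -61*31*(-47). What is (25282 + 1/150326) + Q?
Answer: -22920505871/150326 ≈ -1.5247e+5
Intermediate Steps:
Q = -177754 (Q = -2*(-61*31)*(-47) = -(-3782)*(-47) = -2*88877 = -177754)
(25282 + 1/150326) + Q = (25282 + 1/150326) - 177754 = 3800541933/150326 - 177754 = -22920505871/150326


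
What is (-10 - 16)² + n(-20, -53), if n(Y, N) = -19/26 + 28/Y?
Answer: 87603/130 ≈ 673.87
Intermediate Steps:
n(Y, N) = -19/26 + 28/Y (n(Y, N) = -19*1/26 + 28/Y = -19/26 + 28/Y)
(-10 - 16)² + n(-20, -53) = (-10 - 16)² + (-19/26 + 28/(-20)) = (-26)² + (-19/26 + 28*(-1/20)) = 676 + (-19/26 - 7/5) = 676 - 277/130 = 87603/130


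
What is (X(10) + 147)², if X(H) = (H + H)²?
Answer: 299209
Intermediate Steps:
X(H) = 4*H² (X(H) = (2*H)² = 4*H²)
(X(10) + 147)² = (4*10² + 147)² = (4*100 + 147)² = (400 + 147)² = 547² = 299209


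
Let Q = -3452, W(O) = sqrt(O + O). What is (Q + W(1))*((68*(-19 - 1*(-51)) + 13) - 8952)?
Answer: 23345876 - 6763*sqrt(2) ≈ 2.3336e+7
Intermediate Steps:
W(O) = sqrt(2)*sqrt(O) (W(O) = sqrt(2*O) = sqrt(2)*sqrt(O))
(Q + W(1))*((68*(-19 - 1*(-51)) + 13) - 8952) = (-3452 + sqrt(2)*sqrt(1))*((68*(-19 - 1*(-51)) + 13) - 8952) = (-3452 + sqrt(2)*1)*((68*(-19 + 51) + 13) - 8952) = (-3452 + sqrt(2))*((68*32 + 13) - 8952) = (-3452 + sqrt(2))*((2176 + 13) - 8952) = (-3452 + sqrt(2))*(2189 - 8952) = (-3452 + sqrt(2))*(-6763) = 23345876 - 6763*sqrt(2)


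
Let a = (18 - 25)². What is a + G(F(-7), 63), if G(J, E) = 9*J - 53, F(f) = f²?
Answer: 437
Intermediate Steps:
a = 49 (a = (-7)² = 49)
G(J, E) = -53 + 9*J
a + G(F(-7), 63) = 49 + (-53 + 9*(-7)²) = 49 + (-53 + 9*49) = 49 + (-53 + 441) = 49 + 388 = 437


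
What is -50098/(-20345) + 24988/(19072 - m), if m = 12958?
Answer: 407340016/62194665 ≈ 6.5494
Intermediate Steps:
-50098/(-20345) + 24988/(19072 - m) = -50098/(-20345) + 24988/(19072 - 1*12958) = -50098*(-1/20345) + 24988/(19072 - 12958) = 50098/20345 + 24988/6114 = 50098/20345 + 24988*(1/6114) = 50098/20345 + 12494/3057 = 407340016/62194665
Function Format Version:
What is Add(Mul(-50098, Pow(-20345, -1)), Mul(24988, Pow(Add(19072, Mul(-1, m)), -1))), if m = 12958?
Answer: Rational(407340016, 62194665) ≈ 6.5494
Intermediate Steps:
Add(Mul(-50098, Pow(-20345, -1)), Mul(24988, Pow(Add(19072, Mul(-1, m)), -1))) = Add(Mul(-50098, Pow(-20345, -1)), Mul(24988, Pow(Add(19072, Mul(-1, 12958)), -1))) = Add(Mul(-50098, Rational(-1, 20345)), Mul(24988, Pow(Add(19072, -12958), -1))) = Add(Rational(50098, 20345), Mul(24988, Pow(6114, -1))) = Add(Rational(50098, 20345), Mul(24988, Rational(1, 6114))) = Add(Rational(50098, 20345), Rational(12494, 3057)) = Rational(407340016, 62194665)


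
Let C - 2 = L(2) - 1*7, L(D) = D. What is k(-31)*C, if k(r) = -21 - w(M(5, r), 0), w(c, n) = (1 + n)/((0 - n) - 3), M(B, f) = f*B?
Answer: 62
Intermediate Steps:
M(B, f) = B*f
C = -3 (C = 2 + (2 - 1*7) = 2 + (2 - 7) = 2 - 5 = -3)
w(c, n) = (1 + n)/(-3 - n) (w(c, n) = (1 + n)/(-n - 3) = (1 + n)/(-3 - n))
k(r) = -62/3 (k(r) = -21 - (-1 - 1*0)/(3 + 0) = -21 - (-1 + 0)/3 = -21 - (-1)/3 = -21 - 1*(-1/3) = -21 + 1/3 = -62/3)
k(-31)*C = -62/3*(-3) = 62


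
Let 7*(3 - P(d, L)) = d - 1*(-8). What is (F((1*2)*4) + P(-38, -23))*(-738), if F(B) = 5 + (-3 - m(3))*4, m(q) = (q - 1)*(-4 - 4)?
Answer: -332100/7 ≈ -47443.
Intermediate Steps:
m(q) = 8 - 8*q (m(q) = (-1 + q)*(-8) = 8 - 8*q)
P(d, L) = 13/7 - d/7 (P(d, L) = 3 - (d - 1*(-8))/7 = 3 - (d + 8)/7 = 3 - (8 + d)/7 = 3 + (-8/7 - d/7) = 13/7 - d/7)
F(B) = 57 (F(B) = 5 + (-3 - (8 - 8*3))*4 = 5 + (-3 - (8 - 24))*4 = 5 + (-3 - 1*(-16))*4 = 5 + (-3 + 16)*4 = 5 + 13*4 = 5 + 52 = 57)
(F((1*2)*4) + P(-38, -23))*(-738) = (57 + (13/7 - ⅐*(-38)))*(-738) = (57 + (13/7 + 38/7))*(-738) = (57 + 51/7)*(-738) = (450/7)*(-738) = -332100/7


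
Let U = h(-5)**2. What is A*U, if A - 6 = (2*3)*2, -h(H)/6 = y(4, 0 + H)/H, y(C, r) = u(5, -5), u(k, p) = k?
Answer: 648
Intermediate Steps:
y(C, r) = 5
h(H) = -30/H
U = 36 (U = (-30/(-5))**2 = (-30*(-1/5))**2 = 6**2 = 36)
A = 18 (A = 6 + (2*3)*2 = 6 + 6*2 = 6 + 12 = 18)
A*U = 18*36 = 648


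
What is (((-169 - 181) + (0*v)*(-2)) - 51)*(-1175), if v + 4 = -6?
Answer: 471175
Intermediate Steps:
v = -10 (v = -4 - 6 = -10)
(((-169 - 181) + (0*v)*(-2)) - 51)*(-1175) = (((-169 - 181) + (0*(-10))*(-2)) - 51)*(-1175) = ((-350 + 0*(-2)) - 51)*(-1175) = ((-350 + 0) - 51)*(-1175) = (-350 - 51)*(-1175) = -401*(-1175) = 471175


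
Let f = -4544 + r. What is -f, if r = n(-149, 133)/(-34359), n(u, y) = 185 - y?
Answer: 12009796/2643 ≈ 4544.0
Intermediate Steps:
r = -4/2643 (r = (185 - 1*133)/(-34359) = (185 - 133)*(-1/34359) = 52*(-1/34359) = -4/2643 ≈ -0.0015134)
f = -12009796/2643 (f = -4544 - 4/2643 = -12009796/2643 ≈ -4544.0)
-f = -1*(-12009796/2643) = 12009796/2643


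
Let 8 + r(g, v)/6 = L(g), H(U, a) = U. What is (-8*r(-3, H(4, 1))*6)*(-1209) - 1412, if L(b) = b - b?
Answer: -2786948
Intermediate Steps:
L(b) = 0
r(g, v) = -48 (r(g, v) = -48 + 6*0 = -48 + 0 = -48)
(-8*r(-3, H(4, 1))*6)*(-1209) - 1412 = (-8*(-48)*6)*(-1209) - 1412 = (384*6)*(-1209) - 1412 = 2304*(-1209) - 1412 = -2785536 - 1412 = -2786948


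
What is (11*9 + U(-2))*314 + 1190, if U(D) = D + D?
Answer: 31020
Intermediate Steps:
U(D) = 2*D
(11*9 + U(-2))*314 + 1190 = (11*9 + 2*(-2))*314 + 1190 = (99 - 4)*314 + 1190 = 95*314 + 1190 = 29830 + 1190 = 31020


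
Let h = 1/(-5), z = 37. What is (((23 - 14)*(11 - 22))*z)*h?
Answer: 3663/5 ≈ 732.60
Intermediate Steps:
h = -⅕ ≈ -0.20000
(((23 - 14)*(11 - 22))*z)*h = (((23 - 14)*(11 - 22))*37)*(-⅕) = ((9*(-11))*37)*(-⅕) = -99*37*(-⅕) = -3663*(-⅕) = 3663/5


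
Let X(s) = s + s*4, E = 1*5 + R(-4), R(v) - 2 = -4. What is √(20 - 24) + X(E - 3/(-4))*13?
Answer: 975/4 + 2*I ≈ 243.75 + 2.0*I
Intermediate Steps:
R(v) = -2 (R(v) = 2 - 4 = -2)
E = 3 (E = 1*5 - 2 = 5 - 2 = 3)
X(s) = 5*s (X(s) = s + 4*s = 5*s)
√(20 - 24) + X(E - 3/(-4))*13 = √(20 - 24) + (5*(3 - 3/(-4)))*13 = √(-4) + (5*(3 - 3*(-¼)))*13 = 2*I + (5*(3 + ¾))*13 = 2*I + (5*(15/4))*13 = 2*I + (75/4)*13 = 2*I + 975/4 = 975/4 + 2*I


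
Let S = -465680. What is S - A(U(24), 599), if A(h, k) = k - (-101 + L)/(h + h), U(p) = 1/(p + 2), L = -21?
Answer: -467865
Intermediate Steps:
U(p) = 1/(2 + p)
A(h, k) = k + 61/h (A(h, k) = k - (-101 - 21)/(h + h) = k - (-122)/(2*h) = k - (-122)*1/(2*h) = k - (-61)/h = k + 61/h)
S - A(U(24), 599) = -465680 - (599 + 61/(1/(2 + 24))) = -465680 - (599 + 61/(1/26)) = -465680 - (599 + 61*26) = -465680 - (599 + 1586) = -465680 - 1*2185 = -465680 - 2185 = -467865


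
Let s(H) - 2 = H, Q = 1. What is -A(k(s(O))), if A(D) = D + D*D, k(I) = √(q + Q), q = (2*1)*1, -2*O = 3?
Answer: -3 - √3 ≈ -4.7320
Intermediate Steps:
O = -3/2 (O = -½*3 = -3/2 ≈ -1.5000)
q = 2 (q = 2*1 = 2)
s(H) = 2 + H
k(I) = √3 (k(I) = √(2 + 1) = √3)
A(D) = D + D²
-A(k(s(O))) = -√3*(1 + √3)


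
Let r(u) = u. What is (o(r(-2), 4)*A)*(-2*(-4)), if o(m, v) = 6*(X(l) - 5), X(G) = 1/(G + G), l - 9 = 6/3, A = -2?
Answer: 5232/11 ≈ 475.64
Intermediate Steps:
l = 11 (l = 9 + 6/3 = 9 + 6*(1/3) = 9 + 2 = 11)
X(G) = 1/(2*G)
o(m, v) = -327/11 (o(m, v) = 6*((1/2)/11 - 5) = 6*((1/2)*(1/11) - 5) = 6*(1/22 - 5) = 6*(-109/22) = -327/11)
(o(r(-2), 4)*A)*(-2*(-4)) = (-327/11*(-2))*(-2*(-4)) = (654/11)*8 = 5232/11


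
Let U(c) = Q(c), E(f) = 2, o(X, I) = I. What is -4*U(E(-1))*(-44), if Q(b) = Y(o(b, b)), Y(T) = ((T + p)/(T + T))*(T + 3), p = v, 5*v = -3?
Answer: 308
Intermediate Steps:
v = -⅗ (v = (⅕)*(-3) = -⅗ ≈ -0.60000)
p = -⅗ ≈ -0.60000
Y(T) = (3 + T)*(-⅗ + T)/(2*T) (Y(T) = ((T - ⅗)/(T + T))*(T + 3) = ((-⅗ + T)/((2*T)))*(3 + T) = ((-⅗ + T)*(1/(2*T)))*(3 + T) = ((-⅗ + T)/(2*T))*(3 + T) = (3 + T)*(-⅗ + T)/(2*T))
Q(b) = (-9 + b*(12 + 5*b))/(10*b)
U(c) = (-9 + c*(12 + 5*c))/(10*c)
-4*U(E(-1))*(-44) = -2*(-9 + 2*(12 + 5*2))/(5*2)*(-44) = -2*(-9 + 2*(12 + 10))/(5*2)*(-44) = -2*(-9 + 2*22)/(5*2)*(-44) = -2*(-9 + 44)/(5*2)*(-44) = -2*35/(5*2)*(-44) = -4*7/4*(-44) = -7*(-44) = 308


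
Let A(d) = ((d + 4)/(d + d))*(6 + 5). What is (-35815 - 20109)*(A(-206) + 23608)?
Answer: -136017206358/103 ≈ -1.3206e+9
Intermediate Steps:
A(d) = 11*(4 + d)/(2*d) (A(d) = ((4 + d)/((2*d)))*11 = ((4 + d)*(1/(2*d)))*11 = ((4 + d)/(2*d))*11 = 11*(4 + d)/(2*d))
(-35815 - 20109)*(A(-206) + 23608) = (-35815 - 20109)*((11/2 + 22/(-206)) + 23608) = -55924*((11/2 + 22*(-1/206)) + 23608) = -55924*((11/2 - 11/103) + 23608) = -55924*(1111/206 + 23608) = -55924*4864359/206 = -136017206358/103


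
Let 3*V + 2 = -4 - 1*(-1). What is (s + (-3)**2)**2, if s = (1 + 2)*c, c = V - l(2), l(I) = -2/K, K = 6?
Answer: 25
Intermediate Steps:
l(I) = -1/3 (l(I) = -2/6 = -2*1/6 = -1/3)
V = -5/3 (V = -2/3 + (-4 - 1*(-1))/3 = -2/3 + (-4 + 1)/3 = -2/3 + (1/3)*(-3) = -2/3 - 1 = -5/3 ≈ -1.6667)
c = -4/3 (c = -5/3 - 1*(-1/3) = -5/3 + 1/3 = -4/3 ≈ -1.3333)
s = -4 (s = (1 + 2)*(-4/3) = 3*(-4/3) = -4)
(s + (-3)**2)**2 = (-4 + (-3)**2)**2 = (-4 + 9)**2 = 5**2 = 25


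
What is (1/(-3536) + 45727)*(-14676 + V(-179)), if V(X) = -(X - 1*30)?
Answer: -137598761021/208 ≈ -6.6153e+8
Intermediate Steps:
V(X) = 30 - X (V(X) = -(X - 30) = -(-30 + X) = 30 - X)
(1/(-3536) + 45727)*(-14676 + V(-179)) = (1/(-3536) + 45727)*(-14676 + (30 - 1*(-179))) = (-1/3536 + 45727)*(-14676 + (30 + 179)) = 161690671*(-14676 + 209)/3536 = (161690671/3536)*(-14467) = -137598761021/208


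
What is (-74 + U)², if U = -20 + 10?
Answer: 7056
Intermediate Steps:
U = -10
(-74 + U)² = (-74 - 10)² = (-84)² = 7056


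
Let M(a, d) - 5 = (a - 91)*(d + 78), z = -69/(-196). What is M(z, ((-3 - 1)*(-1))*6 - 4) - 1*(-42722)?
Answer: 67687/2 ≈ 33844.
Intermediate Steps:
z = 69/196 (z = -69*(-1/196) = 69/196 ≈ 0.35204)
M(a, d) = 5 + (-91 + a)*(78 + d) (M(a, d) = 5 + (a - 91)*(d + 78) = 5 + (-91 + a)*(78 + d))
M(z, ((-3 - 1)*(-1))*6 - 4) - 1*(-42722) = (-7093 - 91*(((-3 - 1)*(-1))*6 - 4) + 78*(69/196) + 69*(((-3 - 1)*(-1))*6 - 4)/196) - 1*(-42722) = (-7093 - 91*(-4*(-1)*6 - 4) + 2691/98 + 69*(-4*(-1)*6 - 4)/196) + 42722 = (-7093 - 91*(4*6 - 4) + 2691/98 + 69*(4*6 - 4)/196) + 42722 = (-7093 - 91*(24 - 4) + 2691/98 + 69*(24 - 4)/196) + 42722 = (-7093 - 91*20 + 2691/98 + (69/196)*20) + 42722 = (-7093 - 1820 + 2691/98 + 345/49) + 42722 = -17757/2 + 42722 = 67687/2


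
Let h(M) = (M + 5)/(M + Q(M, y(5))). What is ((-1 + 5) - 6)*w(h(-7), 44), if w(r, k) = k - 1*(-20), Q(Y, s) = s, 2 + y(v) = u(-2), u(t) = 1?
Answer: -128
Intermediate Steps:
y(v) = -1 (y(v) = -2 + 1 = -1)
h(M) = (5 + M)/(-1 + M) (h(M) = (M + 5)/(M - 1) = (5 + M)/(-1 + M))
w(r, k) = 20 + k (w(r, k) = k + 20 = 20 + k)
((-1 + 5) - 6)*w(h(-7), 44) = ((-1 + 5) - 6)*(20 + 44) = (4 - 6)*64 = -2*64 = -128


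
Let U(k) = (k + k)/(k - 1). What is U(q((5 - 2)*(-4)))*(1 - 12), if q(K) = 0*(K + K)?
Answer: 0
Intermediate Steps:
q(K) = 0 (q(K) = 0*(2*K) = 0)
U(k) = 2*k/(-1 + k) (U(k) = (2*k)/(-1 + k) = 2*k/(-1 + k))
U(q((5 - 2)*(-4)))*(1 - 12) = (2*0/(-1 + 0))*(1 - 12) = (2*0/(-1))*(-11) = (2*0*(-1))*(-11) = 0*(-11) = 0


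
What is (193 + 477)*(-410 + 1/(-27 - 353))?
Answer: -10438667/38 ≈ -2.7470e+5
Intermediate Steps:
(193 + 477)*(-410 + 1/(-27 - 353)) = 670*(-410 + 1/(-380)) = 670*(-410 - 1/380) = 670*(-155801/380) = -10438667/38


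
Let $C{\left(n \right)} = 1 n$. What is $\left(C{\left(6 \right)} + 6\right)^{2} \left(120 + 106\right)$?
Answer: $32544$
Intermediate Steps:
$C{\left(n \right)} = n$
$\left(C{\left(6 \right)} + 6\right)^{2} \left(120 + 106\right) = \left(6 + 6\right)^{2} \left(120 + 106\right) = 12^{2} \cdot 226 = 144 \cdot 226 = 32544$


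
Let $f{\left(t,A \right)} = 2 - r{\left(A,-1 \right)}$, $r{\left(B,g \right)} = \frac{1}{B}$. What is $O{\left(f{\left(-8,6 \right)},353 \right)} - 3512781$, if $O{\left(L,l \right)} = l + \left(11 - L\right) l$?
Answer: $- \frac{21055153}{6} \approx -3.5092 \cdot 10^{6}$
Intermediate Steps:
$f{\left(t,A \right)} = 2 - \frac{1}{A}$
$O{\left(L,l \right)} = l + l \left(11 - L\right)$
$O{\left(f{\left(-8,6 \right)},353 \right)} - 3512781 = 353 \left(12 - \left(2 - \frac{1}{6}\right)\right) - 3512781 = 353 \left(12 - \frac{11}{6}\right) - 3512781 = 353 \cdot \frac{61}{6} - 3512781 = \frac{21533}{6} - 3512781 = - \frac{21055153}{6}$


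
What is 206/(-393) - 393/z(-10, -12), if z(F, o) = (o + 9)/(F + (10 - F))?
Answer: 514624/393 ≈ 1309.5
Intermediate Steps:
z(F, o) = 9/10 + o/10 (z(F, o) = (9 + o)/10 = (9 + o)*(1/10) = 9/10 + o/10)
206/(-393) - 393/z(-10, -12) = 206/(-393) - 393/(9/10 + (1/10)*(-12)) = 206*(-1/393) - 393/(9/10 - 6/5) = -206/393 - 393/(-3/10) = -206/393 - 393*(-10/3) = -206/393 + 1310 = 514624/393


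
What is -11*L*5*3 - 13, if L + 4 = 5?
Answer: -178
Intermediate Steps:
L = 1 (L = -4 + 5 = 1)
-11*L*5*3 - 13 = -11*1*5*3 - 13 = -55*3 - 13 = -11*15 - 13 = -165 - 13 = -178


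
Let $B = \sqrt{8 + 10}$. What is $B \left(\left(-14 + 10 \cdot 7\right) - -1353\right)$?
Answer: $4227 \sqrt{2} \approx 5977.9$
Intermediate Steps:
$B = 3 \sqrt{2}$ ($B = \sqrt{18} = 3 \sqrt{2} \approx 4.2426$)
$B \left(\left(-14 + 10 \cdot 7\right) - -1353\right) = 3 \sqrt{2} \left(\left(-14 + 10 \cdot 7\right) - -1353\right) = 3 \sqrt{2} \left(\left(-14 + 70\right) + 1353\right) = 3 \sqrt{2} \left(56 + 1353\right) = 3 \sqrt{2} \cdot 1409 = 4227 \sqrt{2}$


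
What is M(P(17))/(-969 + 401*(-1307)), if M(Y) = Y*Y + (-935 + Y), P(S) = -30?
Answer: 65/525076 ≈ 0.00012379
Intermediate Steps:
M(Y) = -935 + Y + Y² (M(Y) = Y² + (-935 + Y) = -935 + Y + Y²)
M(P(17))/(-969 + 401*(-1307)) = (-935 - 30 + (-30)²)/(-969 + 401*(-1307)) = (-935 - 30 + 900)/(-969 - 524107) = -65/(-525076) = -65*(-1/525076) = 65/525076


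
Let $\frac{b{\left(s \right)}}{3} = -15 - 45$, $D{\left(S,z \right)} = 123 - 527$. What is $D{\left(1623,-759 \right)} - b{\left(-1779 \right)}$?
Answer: $-224$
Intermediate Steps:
$D{\left(S,z \right)} = -404$
$b{\left(s \right)} = -180$ ($b{\left(s \right)} = 3 \left(-15 - 45\right) = 3 \left(-60\right) = -180$)
$D{\left(1623,-759 \right)} - b{\left(-1779 \right)} = -404 - -180 = -404 + 180 = -224$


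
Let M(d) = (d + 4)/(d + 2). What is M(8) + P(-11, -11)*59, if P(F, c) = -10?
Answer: -2944/5 ≈ -588.80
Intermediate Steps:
M(d) = (4 + d)/(2 + d)
M(8) + P(-11, -11)*59 = (4 + 8)/(2 + 8) - 10*59 = 12/10 - 590 = (⅒)*12 - 590 = 6/5 - 590 = -2944/5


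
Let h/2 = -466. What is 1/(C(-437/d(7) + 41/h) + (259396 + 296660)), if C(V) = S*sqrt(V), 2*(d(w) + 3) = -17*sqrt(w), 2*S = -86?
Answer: 1/(556056 - 43*sqrt(-41/932 - 437/(-3 - 17*sqrt(7)/2))) ≈ 1.7990e-6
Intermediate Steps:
h = -932 (h = 2*(-466) = -932)
S = -43 (S = (1/2)*(-86) = -43)
d(w) = -3 - 17*sqrt(w)/2 (d(w) = -3 + (-17*sqrt(w))/2 = -3 - 17*sqrt(w)/2)
C(V) = -43*sqrt(V)
1/(C(-437/d(7) + 41/h) + (259396 + 296660)) = 1/(-43*sqrt(-437/(-3 - 17*sqrt(7)/2) + 41/(-932)) + (259396 + 296660)) = 1/(-43*sqrt(-437/(-3 - 17*sqrt(7)/2) + 41*(-1/932)) + 556056) = 1/(-43*sqrt(-437/(-3 - 17*sqrt(7)/2) - 41/932) + 556056) = 1/(-43*sqrt(-41/932 - 437/(-3 - 17*sqrt(7)/2)) + 556056) = 1/(556056 - 43*sqrt(-41/932 - 437/(-3 - 17*sqrt(7)/2)))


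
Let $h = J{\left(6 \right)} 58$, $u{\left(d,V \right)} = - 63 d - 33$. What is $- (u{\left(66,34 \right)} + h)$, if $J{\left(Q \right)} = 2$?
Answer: $4075$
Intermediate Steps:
$u{\left(d,V \right)} = -33 - 63 d$
$h = 116$ ($h = 2 \cdot 58 = 116$)
$- (u{\left(66,34 \right)} + h) = - (\left(-33 - 4158\right) + 116) = - (-4191 + 116) = \left(-1\right) \left(-4075\right) = 4075$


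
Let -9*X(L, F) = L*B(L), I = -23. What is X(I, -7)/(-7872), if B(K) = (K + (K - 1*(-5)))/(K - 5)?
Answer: -23/48384 ≈ -0.00047536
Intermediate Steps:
B(K) = (5 + 2*K)/(-5 + K) (B(K) = (K + (K + 5))/(-5 + K) = (K + (5 + K))/(-5 + K) = (5 + 2*K)/(-5 + K))
X(L, F) = -L*(5 + 2*L)/(9*(-5 + L)) (X(L, F) = -L*(5 + 2*L)/(-5 + L)/9 = -L*(5 + 2*L)/(9*(-5 + L)))
X(I, -7)/(-7872) = -1*(-23)*(5 + 2*(-23))/(-45 + 9*(-23))/(-7872) = -1*(-23)*(5 - 46)/(-45 - 207)*(-1/7872) = -1*(-23)*(-41)/(-252)*(-1/7872) = -1*(-23)*(-1/252)*(-41)*(-1/7872) = (943/252)*(-1/7872) = -23/48384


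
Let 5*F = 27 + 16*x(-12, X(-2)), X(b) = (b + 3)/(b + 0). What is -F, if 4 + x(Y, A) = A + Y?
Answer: 237/5 ≈ 47.400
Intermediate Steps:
X(b) = (3 + b)/b
x(Y, A) = -4 + A + Y (x(Y, A) = -4 + (A + Y) = -4 + A + Y)
F = -237/5 (F = (27 + 16*(-4 + (3 - 2)/(-2) - 12))/5 = (27 + 16*(-4 - 1/2*1 - 12))/5 = (27 + 16*(-4 - 1/2 - 12))/5 = (27 + 16*(-33/2))/5 = (27 - 264)/5 = (1/5)*(-237) = -237/5 ≈ -47.400)
-F = -1*(-237/5) = 237/5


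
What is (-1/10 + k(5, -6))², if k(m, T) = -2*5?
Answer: 10201/100 ≈ 102.01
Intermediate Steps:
k(m, T) = -10
(-1/10 + k(5, -6))² = (-1/10 - 10)² = (-1*⅒ - 10)² = (-⅒ - 10)² = (-101/10)² = 10201/100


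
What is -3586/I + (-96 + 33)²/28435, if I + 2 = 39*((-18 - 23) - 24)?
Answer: 112037263/72139595 ≈ 1.5531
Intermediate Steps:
I = -2537 (I = -2 + 39*((-18 - 23) - 24) = -2 + 39*(-41 - 24) = -2 + 39*(-65) = -2 - 2535 = -2537)
-3586/I + (-96 + 33)²/28435 = -3586/(-2537) + (-96 + 33)²/28435 = -3586*(-1/2537) + (-63)²*(1/28435) = 3586/2537 + 3969*(1/28435) = 3586/2537 + 3969/28435 = 112037263/72139595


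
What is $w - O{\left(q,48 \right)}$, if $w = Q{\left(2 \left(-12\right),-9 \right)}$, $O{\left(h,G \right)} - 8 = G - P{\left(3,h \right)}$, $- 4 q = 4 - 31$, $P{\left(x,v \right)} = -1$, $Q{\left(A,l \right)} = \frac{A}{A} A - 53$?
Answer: $-134$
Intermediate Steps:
$Q{\left(A,l \right)} = -53 + A$ ($Q{\left(A,l \right)} = 1 A - 53 = A - 53 = -53 + A$)
$q = \frac{27}{4}$ ($q = - \frac{4 - 31}{4} = \left(- \frac{1}{4}\right) \left(-27\right) = \frac{27}{4} \approx 6.75$)
$O{\left(h,G \right)} = 9 + G$ ($O{\left(h,G \right)} = 8 + \left(G - -1\right) = 8 + \left(G + 1\right) = 8 + \left(1 + G\right) = 9 + G$)
$w = -77$ ($w = -53 + 2 \left(-12\right) = -53 - 24 = -77$)
$w - O{\left(q,48 \right)} = -77 - \left(9 + 48\right) = -77 - 57 = -134$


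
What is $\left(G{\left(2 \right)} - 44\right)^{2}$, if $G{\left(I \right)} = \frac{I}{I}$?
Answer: $1849$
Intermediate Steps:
$G{\left(I \right)} = 1$
$\left(G{\left(2 \right)} - 44\right)^{2} = \left(1 - 44\right)^{2} = \left(-43\right)^{2} = 1849$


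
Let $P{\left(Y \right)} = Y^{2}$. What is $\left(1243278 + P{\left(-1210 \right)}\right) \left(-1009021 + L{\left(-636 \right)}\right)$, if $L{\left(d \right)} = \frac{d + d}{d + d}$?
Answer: $-2731798549560$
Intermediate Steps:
$L{\left(d \right)} = 1$ ($L{\left(d \right)} = \frac{2 d}{2 d} = 2 d \frac{1}{2 d} = 1$)
$\left(1243278 + P{\left(-1210 \right)}\right) \left(-1009021 + L{\left(-636 \right)}\right) = \left(1243278 + \left(-1210\right)^{2}\right) \left(-1009021 + 1\right) = \left(1243278 + 1464100\right) \left(-1009020\right) = 2707378 \left(-1009020\right) = -2731798549560$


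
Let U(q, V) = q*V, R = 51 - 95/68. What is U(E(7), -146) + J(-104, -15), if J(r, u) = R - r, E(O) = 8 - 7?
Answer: 517/68 ≈ 7.6029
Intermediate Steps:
E(O) = 1
R = 3373/68 (R = 51 - 95*1/68 = 51 - 95/68 = 3373/68 ≈ 49.603)
U(q, V) = V*q
J(r, u) = 3373/68 - r
U(E(7), -146) + J(-104, -15) = -146*1 + (3373/68 - 1*(-104)) = -146 + (3373/68 + 104) = -146 + 10445/68 = 517/68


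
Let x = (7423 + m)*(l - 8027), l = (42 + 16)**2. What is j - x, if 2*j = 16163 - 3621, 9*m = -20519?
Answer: 215897383/9 ≈ 2.3989e+7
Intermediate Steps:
m = -20519/9 (m = (1/9)*(-20519) = -20519/9 ≈ -2279.9)
l = 3364 (l = 58**2 = 3364)
j = 6271 (j = (16163 - 3621)/2 = (1/2)*12542 = 6271)
x = -215840944/9 (x = (7423 - 20519/9)*(3364 - 8027) = (46288/9)*(-4663) = -215840944/9 ≈ -2.3982e+7)
j - x = 6271 - 1*(-215840944/9) = 6271 + 215840944/9 = 215897383/9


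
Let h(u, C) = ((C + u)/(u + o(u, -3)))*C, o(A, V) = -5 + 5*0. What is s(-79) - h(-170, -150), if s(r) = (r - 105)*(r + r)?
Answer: 205424/7 ≈ 29346.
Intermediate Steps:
o(A, V) = -5 (o(A, V) = -5 + 0 = -5)
h(u, C) = C*(C + u)/(-5 + u) (h(u, C) = ((C + u)/(u - 5))*C = ((C + u)/(-5 + u))*C = C*(C + u)/(-5 + u))
s(r) = 2*r*(-105 + r) (s(r) = (-105 + r)*(2*r) = 2*r*(-105 + r))
s(-79) - h(-170, -150) = 2*(-79)*(-105 - 79) - (-150)*(-150 - 170)/(-5 - 170) = 2*(-79)*(-184) - (-150)*(-320)/(-175) = 29072 - (-150)*(-1)*(-320)/175 = 29072 - 1*(-1920/7) = 29072 + 1920/7 = 205424/7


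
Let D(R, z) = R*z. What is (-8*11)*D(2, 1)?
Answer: -176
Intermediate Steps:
(-8*11)*D(2, 1) = (-8*11)*(2*1) = -88*2 = -176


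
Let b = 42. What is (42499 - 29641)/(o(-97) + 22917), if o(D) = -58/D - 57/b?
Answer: 17461164/31120255 ≈ 0.56109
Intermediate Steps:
o(D) = -19/14 - 58/D (o(D) = -58/D - 57/42 = -58/D - 57*1/42 = -58/D - 19/14 = -19/14 - 58/D)
(42499 - 29641)/(o(-97) + 22917) = (42499 - 29641)/((-19/14 - 58/(-97)) + 22917) = 12858/((-19/14 - 58*(-1/97)) + 22917) = 12858/((-19/14 + 58/97) + 22917) = 12858/(-1031/1358 + 22917) = 12858/(31120255/1358) = 12858*(1358/31120255) = 17461164/31120255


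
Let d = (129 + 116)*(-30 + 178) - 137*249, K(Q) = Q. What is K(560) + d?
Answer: 2707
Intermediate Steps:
d = 2147 (d = 245*148 - 34113 = 36260 - 34113 = 2147)
K(560) + d = 560 + 2147 = 2707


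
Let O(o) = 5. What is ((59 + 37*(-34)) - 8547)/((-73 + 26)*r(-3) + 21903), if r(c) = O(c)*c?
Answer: -4873/11304 ≈ -0.43109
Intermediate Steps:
r(c) = 5*c
((59 + 37*(-34)) - 8547)/((-73 + 26)*r(-3) + 21903) = ((59 + 37*(-34)) - 8547)/((-73 + 26)*(5*(-3)) + 21903) = ((59 - 1258) - 8547)/(-47*(-15) + 21903) = (-1199 - 8547)/(705 + 21903) = -9746/22608 = -9746*1/22608 = -4873/11304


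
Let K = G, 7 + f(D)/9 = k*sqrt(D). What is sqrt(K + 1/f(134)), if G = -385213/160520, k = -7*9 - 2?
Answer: sqrt(-980333322070 - 9043279648650*sqrt(134))/(240780*sqrt(7 + 65*sqrt(134))) ≈ 1.5492*I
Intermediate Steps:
k = -65 (k = -63 - 2 = -65)
G = -385213/160520 (G = -385213*1/160520 = -385213/160520 ≈ -2.3998)
f(D) = -63 - 585*sqrt(D) (f(D) = -63 + 9*(-65*sqrt(D)) = -63 - 585*sqrt(D))
K = -385213/160520 ≈ -2.3998
sqrt(K + 1/f(134)) = sqrt(-385213/160520 + 1/(-63 - 585*sqrt(134)))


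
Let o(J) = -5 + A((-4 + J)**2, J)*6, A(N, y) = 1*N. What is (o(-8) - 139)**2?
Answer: 518400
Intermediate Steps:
A(N, y) = N
o(J) = -5 + 6*(-4 + J)**2 (o(J) = -5 + (-4 + J)**2*6 = -5 + 6*(-4 + J)**2)
(o(-8) - 139)**2 = ((-5 + 6*(-4 - 8)**2) - 139)**2 = ((-5 + 6*(-12)**2) - 139)**2 = ((-5 + 6*144) - 139)**2 = ((-5 + 864) - 139)**2 = (859 - 139)**2 = 720**2 = 518400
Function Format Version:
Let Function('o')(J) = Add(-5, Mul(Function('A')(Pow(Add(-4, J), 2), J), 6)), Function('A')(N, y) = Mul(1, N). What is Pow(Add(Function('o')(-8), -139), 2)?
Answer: 518400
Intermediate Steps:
Function('A')(N, y) = N
Function('o')(J) = Add(-5, Mul(6, Pow(Add(-4, J), 2))) (Function('o')(J) = Add(-5, Mul(Pow(Add(-4, J), 2), 6)) = Add(-5, Mul(6, Pow(Add(-4, J), 2))))
Pow(Add(Function('o')(-8), -139), 2) = Pow(Add(Add(-5, Mul(6, Pow(Add(-4, -8), 2))), -139), 2) = Pow(Add(Add(-5, Mul(6, Pow(-12, 2))), -139), 2) = Pow(Add(Add(-5, Mul(6, 144)), -139), 2) = Pow(Add(Add(-5, 864), -139), 2) = Pow(Add(859, -139), 2) = Pow(720, 2) = 518400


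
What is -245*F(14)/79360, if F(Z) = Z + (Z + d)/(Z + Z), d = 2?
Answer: -357/7936 ≈ -0.044985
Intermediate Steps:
F(Z) = Z + (2 + Z)/(2*Z) (F(Z) = Z + (Z + 2)/(Z + Z) = Z + (2 + Z)/((2*Z)) = Z + (2 + Z)*(1/(2*Z)) = Z + (2 + Z)/(2*Z))
-245*F(14)/79360 = -245*(½ + 14 + 1/14)/79360 = -245*(½ + 14 + 1/14)*(1/79360) = -245*102/7*(1/79360) = -3570*1/79360 = -357/7936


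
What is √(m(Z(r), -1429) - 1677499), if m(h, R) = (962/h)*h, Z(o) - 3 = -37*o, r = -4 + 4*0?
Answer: I*√1676537 ≈ 1294.8*I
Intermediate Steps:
r = -4 (r = -4 + 0 = -4)
Z(o) = 3 - 37*o
m(h, R) = 962
√(m(Z(r), -1429) - 1677499) = √(962 - 1677499) = √(-1676537) = I*√1676537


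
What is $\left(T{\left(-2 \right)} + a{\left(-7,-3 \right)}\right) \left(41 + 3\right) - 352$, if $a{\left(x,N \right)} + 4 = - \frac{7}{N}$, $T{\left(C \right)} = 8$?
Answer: $- \frac{220}{3} \approx -73.333$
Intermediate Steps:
$a{\left(x,N \right)} = -4 - \frac{7}{N}$
$\left(T{\left(-2 \right)} + a{\left(-7,-3 \right)}\right) \left(41 + 3\right) - 352 = \left(8 - \left(4 + \frac{7}{-3}\right)\right) \left(41 + 3\right) - 352 = \left(8 - \frac{5}{3}\right) 44 - 352 = \frac{19}{3} \cdot 44 - 352 = \frac{836}{3} - 352 = - \frac{220}{3}$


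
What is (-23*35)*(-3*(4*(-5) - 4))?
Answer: -57960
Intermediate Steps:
(-23*35)*(-3*(4*(-5) - 4)) = -(-2415)*(-20 - 4) = -(-2415)*(-24) = -805*72 = -57960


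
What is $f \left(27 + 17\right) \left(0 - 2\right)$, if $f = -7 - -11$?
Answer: $-352$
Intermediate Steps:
$f = 4$ ($f = -7 + 11 = 4$)
$f \left(27 + 17\right) \left(0 - 2\right) = 4 \left(27 + 17\right) \left(0 - 2\right) = 4 \cdot 44 \left(0 - 2\right) = 176 \left(-2\right) = -352$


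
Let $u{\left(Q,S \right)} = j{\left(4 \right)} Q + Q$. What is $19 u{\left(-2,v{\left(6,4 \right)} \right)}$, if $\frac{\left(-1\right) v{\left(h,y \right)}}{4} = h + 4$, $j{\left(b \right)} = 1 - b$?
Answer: $76$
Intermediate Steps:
$v{\left(h,y \right)} = -16 - 4 h$ ($v{\left(h,y \right)} = - 4 \left(h + 4\right) = - 4 \left(4 + h\right) = -16 - 4 h$)
$u{\left(Q,S \right)} = - 2 Q$ ($u{\left(Q,S \right)} = \left(1 - 4\right) Q + Q = - 3 Q + Q = - 2 Q$)
$19 u{\left(-2,v{\left(6,4 \right)} \right)} = 19 \left(\left(-2\right) \left(-2\right)\right) = 19 \cdot 4 = 76$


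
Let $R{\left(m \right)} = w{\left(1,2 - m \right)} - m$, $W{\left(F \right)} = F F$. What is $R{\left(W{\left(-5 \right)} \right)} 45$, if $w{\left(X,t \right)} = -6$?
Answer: $-1395$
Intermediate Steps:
$W{\left(F \right)} = F^{2}$
$R{\left(m \right)} = -6 - m$
$R{\left(W{\left(-5 \right)} \right)} 45 = \left(-6 - \left(-5\right)^{2}\right) 45 = \left(-6 - 25\right) 45 = \left(-31\right) 45 = -1395$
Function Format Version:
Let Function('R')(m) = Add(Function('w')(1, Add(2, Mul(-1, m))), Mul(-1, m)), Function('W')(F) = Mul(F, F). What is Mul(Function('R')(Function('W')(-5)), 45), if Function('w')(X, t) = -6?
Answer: -1395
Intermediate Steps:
Function('W')(F) = Pow(F, 2)
Function('R')(m) = Add(-6, Mul(-1, m))
Mul(Function('R')(Function('W')(-5)), 45) = Mul(Add(-6, Mul(-1, Pow(-5, 2))), 45) = Mul(Add(-6, Mul(-1, 25)), 45) = Mul(Add(-6, -25), 45) = Mul(-31, 45) = -1395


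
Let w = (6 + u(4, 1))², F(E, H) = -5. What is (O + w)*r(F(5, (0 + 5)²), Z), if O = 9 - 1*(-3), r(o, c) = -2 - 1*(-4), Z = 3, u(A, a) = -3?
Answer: 42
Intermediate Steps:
r(o, c) = 2 (r(o, c) = -2 + 4 = 2)
O = 12 (O = 9 + 3 = 12)
w = 9 (w = (6 - 3)² = 3² = 9)
(O + w)*r(F(5, (0 + 5)²), Z) = (12 + 9)*2 = 21*2 = 42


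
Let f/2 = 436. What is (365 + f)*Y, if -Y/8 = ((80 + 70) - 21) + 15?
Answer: -1425024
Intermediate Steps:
f = 872 (f = 2*436 = 872)
Y = -1152 (Y = -8*(((80 + 70) - 21) + 15) = -8*((150 - 21) + 15) = -8*(129 + 15) = -8*144 = -1152)
(365 + f)*Y = (365 + 872)*(-1152) = 1237*(-1152) = -1425024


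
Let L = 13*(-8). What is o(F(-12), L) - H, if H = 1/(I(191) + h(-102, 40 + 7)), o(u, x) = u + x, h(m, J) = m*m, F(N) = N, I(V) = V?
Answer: -1229021/10595 ≈ -116.00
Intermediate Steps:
h(m, J) = m**2
L = -104
H = 1/10595 (H = 1/(191 + (-102)**2) = 1/(191 + 10404) = 1/10595 ≈ 9.4384e-5)
o(F(-12), L) - H = (-12 - 104) - 1*1/10595 = -116 - 1/10595 = -1229021/10595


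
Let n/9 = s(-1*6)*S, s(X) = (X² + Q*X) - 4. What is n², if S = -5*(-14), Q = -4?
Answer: 1244678400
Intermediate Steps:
S = 70
s(X) = -4 + X² - 4*X (s(X) = (X² - 4*X) - 4 = -4 + X² - 4*X)
n = 35280 (n = 9*((-4 + (-1*6)² - (-4)*6)*70) = 9*((-4 + (-6)² - 4*(-6))*70) = 9*((-4 + 36 + 24)*70) = 9*(56*70) = 9*3920 = 35280)
n² = 35280² = 1244678400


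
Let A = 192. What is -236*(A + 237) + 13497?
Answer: -87747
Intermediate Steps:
-236*(A + 237) + 13497 = -236*(192 + 237) + 13497 = -236*429 + 13497 = -101244 + 13497 = -87747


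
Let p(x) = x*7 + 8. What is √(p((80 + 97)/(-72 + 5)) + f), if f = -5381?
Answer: I*√24202410/67 ≈ 73.427*I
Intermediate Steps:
p(x) = 8 + 7*x (p(x) = 7*x + 8 = 8 + 7*x)
√(p((80 + 97)/(-72 + 5)) + f) = √((8 + 7*((80 + 97)/(-72 + 5))) - 5381) = √((8 + 7*(177/(-67))) - 5381) = √((8 + 7*(177*(-1/67))) - 5381) = √((8 + 7*(-177/67)) - 5381) = √((8 - 1239/67) - 5381) = √(-703/67 - 5381) = √(-361230/67) = I*√24202410/67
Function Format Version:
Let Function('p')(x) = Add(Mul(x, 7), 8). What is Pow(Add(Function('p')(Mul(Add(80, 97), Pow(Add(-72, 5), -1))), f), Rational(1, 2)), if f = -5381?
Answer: Mul(Rational(1, 67), I, Pow(24202410, Rational(1, 2))) ≈ Mul(73.427, I)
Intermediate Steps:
Function('p')(x) = Add(8, Mul(7, x)) (Function('p')(x) = Add(Mul(7, x), 8) = Add(8, Mul(7, x)))
Pow(Add(Function('p')(Mul(Add(80, 97), Pow(Add(-72, 5), -1))), f), Rational(1, 2)) = Pow(Add(Add(8, Mul(7, Mul(Add(80, 97), Pow(Add(-72, 5), -1)))), -5381), Rational(1, 2)) = Pow(Add(Add(8, Mul(7, Mul(177, Pow(-67, -1)))), -5381), Rational(1, 2)) = Pow(Add(Add(8, Mul(7, Mul(177, Rational(-1, 67)))), -5381), Rational(1, 2)) = Pow(Add(Add(8, Mul(7, Rational(-177, 67))), -5381), Rational(1, 2)) = Pow(Add(Add(8, Rational(-1239, 67)), -5381), Rational(1, 2)) = Pow(Add(Rational(-703, 67), -5381), Rational(1, 2)) = Pow(Rational(-361230, 67), Rational(1, 2)) = Mul(Rational(1, 67), I, Pow(24202410, Rational(1, 2)))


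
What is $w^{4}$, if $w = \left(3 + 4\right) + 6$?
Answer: $28561$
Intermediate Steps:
$w = 13$ ($w = 7 + 6 = 13$)
$w^{4} = 13^{4} = 28561$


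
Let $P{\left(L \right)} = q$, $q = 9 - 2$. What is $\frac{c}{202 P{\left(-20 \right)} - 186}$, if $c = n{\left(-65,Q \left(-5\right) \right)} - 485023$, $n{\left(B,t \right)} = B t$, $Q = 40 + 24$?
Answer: $- \frac{464223}{1228} \approx -378.03$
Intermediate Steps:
$Q = 64$
$q = 7$
$P{\left(L \right)} = 7$
$c = -464223$ ($c = - 65 \cdot 64 \left(-5\right) - 485023 = \left(-65\right) \left(-320\right) - 485023 = 20800 - 485023 = -464223$)
$\frac{c}{202 P{\left(-20 \right)} - 186} = - \frac{464223}{202 \cdot 7 - 186} = - \frac{464223}{1414 - 186} = - \frac{464223}{1228}$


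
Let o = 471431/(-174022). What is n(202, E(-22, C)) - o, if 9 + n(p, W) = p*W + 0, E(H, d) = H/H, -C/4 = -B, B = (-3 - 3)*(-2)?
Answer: 34057677/174022 ≈ 195.71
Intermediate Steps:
B = 12 (B = -6*(-2) = 12)
C = 48 (C = -(-4)*12 = -4*(-12) = 48)
E(H, d) = 1
o = -471431/174022 (o = 471431*(-1/174022) = -471431/174022 ≈ -2.7090)
n(p, W) = -9 + W*p (n(p, W) = -9 + (p*W + 0) = -9 + (W*p + 0) = -9 + W*p)
n(202, E(-22, C)) - o = (-9 + 1*202) - 1*(-471431/174022) = (-9 + 202) + 471431/174022 = 193 + 471431/174022 = 34057677/174022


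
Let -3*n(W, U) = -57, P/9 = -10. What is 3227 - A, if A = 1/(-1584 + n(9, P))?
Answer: 5050256/1565 ≈ 3227.0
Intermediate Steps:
P = -90 (P = 9*(-10) = -90)
n(W, U) = 19 (n(W, U) = -⅓*(-57) = 19)
A = -1/1565 (A = 1/(-1584 + 19) = 1/(-1565) = -1/1565 ≈ -0.00063898)
3227 - A = 3227 - 1*(-1/1565) = 3227 + 1/1565 = 5050256/1565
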